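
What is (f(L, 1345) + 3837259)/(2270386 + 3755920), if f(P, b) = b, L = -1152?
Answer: 174482/273923 ≈ 0.63697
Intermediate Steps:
(f(L, 1345) + 3837259)/(2270386 + 3755920) = (1345 + 3837259)/(2270386 + 3755920) = 3838604/6026306 = 3838604*(1/6026306) = 174482/273923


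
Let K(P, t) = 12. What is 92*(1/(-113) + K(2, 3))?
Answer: 124660/113 ≈ 1103.2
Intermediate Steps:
92*(1/(-113) + K(2, 3)) = 92*(1/(-113) + 12) = 92*(-1/113 + 12) = 92*(1355/113) = 124660/113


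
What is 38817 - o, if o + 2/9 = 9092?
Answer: 267527/9 ≈ 29725.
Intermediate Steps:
o = 81826/9 (o = -2/9 + 9092 = 81826/9 ≈ 9091.8)
38817 - o = 38817 - 1*81826/9 = 38817 - 81826/9 = 267527/9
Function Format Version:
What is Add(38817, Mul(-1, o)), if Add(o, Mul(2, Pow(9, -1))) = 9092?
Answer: Rational(267527, 9) ≈ 29725.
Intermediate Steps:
o = Rational(81826, 9) (o = Add(Rational(-2, 9), 9092) = Rational(81826, 9) ≈ 9091.8)
Add(38817, Mul(-1, o)) = Add(38817, Mul(-1, Rational(81826, 9))) = Add(38817, Rational(-81826, 9)) = Rational(267527, 9)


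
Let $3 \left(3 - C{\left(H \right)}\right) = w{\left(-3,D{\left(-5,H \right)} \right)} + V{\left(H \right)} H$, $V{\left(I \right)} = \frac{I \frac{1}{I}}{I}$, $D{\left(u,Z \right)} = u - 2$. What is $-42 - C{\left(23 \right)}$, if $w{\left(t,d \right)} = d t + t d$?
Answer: $- \frac{92}{3} \approx -30.667$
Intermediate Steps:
$D{\left(u,Z \right)} = -2 + u$
$V{\left(I \right)} = \frac{1}{I}$ ($V{\left(I \right)} = 1 \frac{1}{I} = \frac{1}{I}$)
$w{\left(t,d \right)} = 2 d t$ ($w{\left(t,d \right)} = d t + d t = 2 d t$)
$C{\left(H \right)} = - \frac{34}{3}$ ($C{\left(H \right)} = 3 - \frac{2 \left(-2 - 5\right) \left(-3\right) + \frac{H}{H}}{3} = 3 - \frac{2 \left(-7\right) \left(-3\right) + 1}{3} = 3 - \frac{42 + 1}{3} = 3 - \frac{43}{3} = - \frac{34}{3}$)
$-42 - C{\left(23 \right)} = -42 - - \frac{34}{3} = -42 + \frac{34}{3} = - \frac{92}{3}$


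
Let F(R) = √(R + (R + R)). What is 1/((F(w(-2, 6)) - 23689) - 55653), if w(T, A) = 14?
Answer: -39671/3147576461 - √42/6295152922 ≈ -1.2605e-5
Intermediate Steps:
F(R) = √3*√R (F(R) = √(R + 2*R) = √(3*R) = √3*√R)
1/((F(w(-2, 6)) - 23689) - 55653) = 1/((√3*√14 - 23689) - 55653) = 1/((√42 - 23689) - 55653) = 1/((-23689 + √42) - 55653) = 1/(-79342 + √42)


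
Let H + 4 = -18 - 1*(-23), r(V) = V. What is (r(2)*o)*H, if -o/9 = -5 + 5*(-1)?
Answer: 180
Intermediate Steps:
o = 90 (o = -9*(-5 + 5*(-1)) = -9*(-5 - 5) = -9*(-10) = 90)
H = 1 (H = -4 + (-18 - 1*(-23)) = -4 + (-18 + 23) = -4 + 5 = 1)
(r(2)*o)*H = (2*90)*1 = 180*1 = 180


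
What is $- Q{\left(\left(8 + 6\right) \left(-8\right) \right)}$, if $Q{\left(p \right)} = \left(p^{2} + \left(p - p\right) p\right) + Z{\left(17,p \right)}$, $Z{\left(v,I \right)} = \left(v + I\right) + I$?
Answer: $-12337$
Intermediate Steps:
$Z{\left(v,I \right)} = v + 2 I$ ($Z{\left(v,I \right)} = \left(I + v\right) + I = v + 2 I$)
$Q{\left(p \right)} = 17 + p^{2} + 2 p$ ($Q{\left(p \right)} = \left(p^{2} + \left(p - p\right) p\right) + \left(17 + 2 p\right) = \left(p^{2} + 0 p\right) + \left(17 + 2 p\right) = \left(p^{2} + 0\right) + \left(17 + 2 p\right) = p^{2} + \left(17 + 2 p\right) = 17 + p^{2} + 2 p$)
$- Q{\left(\left(8 + 6\right) \left(-8\right) \right)} = - (17 + \left(\left(8 + 6\right) \left(-8\right)\right)^{2} + 2 \left(8 + 6\right) \left(-8\right)) = - (17 + \left(14 \left(-8\right)\right)^{2} + 2 \cdot 14 \left(-8\right)) = - (17 + \left(-112\right)^{2} + 2 \left(-112\right)) = - (17 + 12544 - 224) = \left(-1\right) 12337 = -12337$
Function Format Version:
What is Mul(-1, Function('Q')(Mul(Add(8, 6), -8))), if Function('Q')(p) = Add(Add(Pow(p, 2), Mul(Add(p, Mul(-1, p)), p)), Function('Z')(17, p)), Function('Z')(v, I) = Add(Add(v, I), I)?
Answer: -12337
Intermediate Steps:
Function('Z')(v, I) = Add(v, Mul(2, I)) (Function('Z')(v, I) = Add(Add(I, v), I) = Add(v, Mul(2, I)))
Function('Q')(p) = Add(17, Pow(p, 2), Mul(2, p)) (Function('Q')(p) = Add(Add(Pow(p, 2), Mul(Add(p, Mul(-1, p)), p)), Add(17, Mul(2, p))) = Add(Add(Pow(p, 2), Mul(0, p)), Add(17, Mul(2, p))) = Add(Add(Pow(p, 2), 0), Add(17, Mul(2, p))) = Add(Pow(p, 2), Add(17, Mul(2, p))) = Add(17, Pow(p, 2), Mul(2, p)))
Mul(-1, Function('Q')(Mul(Add(8, 6), -8))) = Mul(-1, Add(17, Pow(Mul(Add(8, 6), -8), 2), Mul(2, Mul(Add(8, 6), -8)))) = Mul(-1, Add(17, Pow(Mul(14, -8), 2), Mul(2, Mul(14, -8)))) = Mul(-1, Add(17, Pow(-112, 2), Mul(2, -112))) = Mul(-1, Add(17, 12544, -224)) = Mul(-1, 12337) = -12337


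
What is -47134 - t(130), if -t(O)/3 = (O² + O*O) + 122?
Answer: 54632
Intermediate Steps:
t(O) = -366 - 6*O² (t(O) = -3*((O² + O*O) + 122) = -3*((O² + O²) + 122) = -3*(2*O² + 122) = -3*(122 + 2*O²) = -366 - 6*O²)
-47134 - t(130) = -47134 - (-366 - 6*130²) = -47134 - (-366 - 6*16900) = -47134 - (-366 - 101400) = -47134 - 1*(-101766) = -47134 + 101766 = 54632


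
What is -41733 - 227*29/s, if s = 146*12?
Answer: -73122799/1752 ≈ -41737.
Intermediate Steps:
s = 1752
-41733 - 227*29/s = -41733 - 227*29/1752 = -41733 - 6583/1752 = -73122799/1752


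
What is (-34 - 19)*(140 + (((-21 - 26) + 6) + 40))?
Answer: -7367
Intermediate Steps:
(-34 - 19)*(140 + (((-21 - 26) + 6) + 40)) = -53*(140 + ((-47 + 6) + 40)) = -53*(140 + (-41 + 40)) = -53*(140 - 1) = -53*139 = -7367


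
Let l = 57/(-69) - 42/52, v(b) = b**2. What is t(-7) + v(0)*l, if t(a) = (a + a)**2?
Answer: 196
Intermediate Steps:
l = -977/598 (l = 57*(-1/69) - 42*1/52 = -19/23 - 21/26 = -977/598 ≈ -1.6338)
t(a) = 4*a**2 (t(a) = (2*a)**2 = 4*a**2)
t(-7) + v(0)*l = 4*(-7)**2 + 0**2*(-977/598) = 4*49 + 0*(-977/598) = 196 + 0 = 196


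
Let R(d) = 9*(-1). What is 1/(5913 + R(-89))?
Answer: 1/5904 ≈ 0.00016938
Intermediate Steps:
R(d) = -9
1/(5913 + R(-89)) = 1/(5913 - 9) = 1/5904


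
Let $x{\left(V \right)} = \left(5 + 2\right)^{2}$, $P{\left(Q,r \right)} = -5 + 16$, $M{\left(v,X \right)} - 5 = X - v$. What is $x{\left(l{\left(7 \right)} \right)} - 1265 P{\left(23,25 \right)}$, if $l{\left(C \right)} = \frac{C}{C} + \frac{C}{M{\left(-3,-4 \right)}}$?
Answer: $-13866$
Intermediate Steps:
$M{\left(v,X \right)} = 5 + X - v$ ($M{\left(v,X \right)} = 5 + \left(X - v\right) = 5 + X - v$)
$P{\left(Q,r \right)} = 11$
$l{\left(C \right)} = 1 + \frac{C}{4}$ ($l{\left(C \right)} = \frac{C}{C} + \frac{C}{5 - 4 - -3} = 1 + \frac{C}{5 - 4 + 3} = 1 + \frac{C}{4}$)
$x{\left(V \right)} = 49$ ($x{\left(V \right)} = 7^{2} = 49$)
$x{\left(l{\left(7 \right)} \right)} - 1265 P{\left(23,25 \right)} = 49 - 13915 = -13866$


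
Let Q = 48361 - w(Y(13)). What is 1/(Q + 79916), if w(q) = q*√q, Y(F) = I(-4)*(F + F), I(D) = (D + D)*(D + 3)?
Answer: 128277/16445989817 + 832*√13/16445989817 ≈ 7.9823e-6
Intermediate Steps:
I(D) = 2*D*(3 + D) (I(D) = (2*D)*(3 + D) = 2*D*(3 + D))
Y(F) = 16*F (Y(F) = (2*(-4)*(3 - 4))*(F + F) = (2*(-4)*(-1))*(2*F) = 8*(2*F) = 16*F)
w(q) = q^(3/2)
Q = 48361 - 832*√13 (Q = 48361 - (16*13)^(3/2) = 48361 - 208^(3/2) = 48361 - 832*√13 ≈ 45361.)
1/(Q + 79916) = 1/((48361 - 832*√13) + 79916) = 1/(128277 - 832*√13)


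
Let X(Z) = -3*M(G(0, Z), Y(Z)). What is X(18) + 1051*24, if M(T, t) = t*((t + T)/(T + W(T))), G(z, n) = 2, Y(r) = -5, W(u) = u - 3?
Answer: 25179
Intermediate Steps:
W(u) = -3 + u
M(T, t) = t*(T + t)/(-3 + 2*T) (M(T, t) = t*((t + T)/(T + (-3 + T))) = t*((T + t)/(-3 + 2*T)) = t*(T + t)/(-3 + 2*T))
X(Z) = -45 (X(Z) = -(-15)*(2 - 5)/(-3 + 2*2) = -(-15)*(-3)/(-3 + 4) = -(-15)*(-3)/1 = -(-15)*(-3) = -3*15 = -45)
X(18) + 1051*24 = -45 + 1051*24 = -45 + 25224 = 25179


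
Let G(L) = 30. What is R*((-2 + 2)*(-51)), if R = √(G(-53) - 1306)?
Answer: 0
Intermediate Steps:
R = 2*I*√319 (R = √(30 - 1306) = √(-1276) = 2*I*√319 ≈ 35.721*I)
R*((-2 + 2)*(-51)) = (2*I*√319)*((-2 + 2)*(-51)) = (2*I*√319)*(0*(-51)) = (2*I*√319)*0 = 0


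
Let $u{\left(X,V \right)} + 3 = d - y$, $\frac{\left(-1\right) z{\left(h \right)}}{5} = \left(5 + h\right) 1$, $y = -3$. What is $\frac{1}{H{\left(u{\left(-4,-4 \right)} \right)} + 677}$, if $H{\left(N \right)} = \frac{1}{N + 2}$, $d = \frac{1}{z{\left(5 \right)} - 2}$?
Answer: $\frac{103}{69783} \approx 0.001476$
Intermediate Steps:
$z{\left(h \right)} = -25 - 5 h$ ($z{\left(h \right)} = - 5 \left(5 + h\right) 1 = - 5 \left(5 + h\right) = -25 - 5 h$)
$d = - \frac{1}{52}$ ($d = \frac{1}{\left(-25 - 25\right) - 2} = \frac{1}{-50 - 2} = \frac{1}{-52} = - \frac{1}{52} \approx -0.019231$)
$u{\left(X,V \right)} = - \frac{1}{52}$ ($u{\left(X,V \right)} = -3 - - \frac{155}{52} = -3 + \left(- \frac{1}{52} + 3\right) = -3 + \frac{155}{52} = - \frac{1}{52}$)
$H{\left(N \right)} = \frac{1}{2 + N}$
$\frac{1}{H{\left(u{\left(-4,-4 \right)} \right)} + 677} = \frac{1}{\frac{1}{2 - \frac{1}{52}} + 677} = \frac{1}{\frac{1}{\frac{103}{52}} + 677} = \frac{1}{\frac{52}{103} + 677} = \frac{1}{\frac{69783}{103}} = \frac{103}{69783}$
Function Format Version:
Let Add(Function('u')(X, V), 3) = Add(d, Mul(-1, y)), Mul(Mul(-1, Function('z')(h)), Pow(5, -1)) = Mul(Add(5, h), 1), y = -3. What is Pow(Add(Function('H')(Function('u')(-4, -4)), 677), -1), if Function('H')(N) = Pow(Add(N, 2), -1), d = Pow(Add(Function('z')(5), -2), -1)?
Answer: Rational(103, 69783) ≈ 0.0014760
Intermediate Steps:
Function('z')(h) = Add(-25, Mul(-5, h)) (Function('z')(h) = Mul(-5, Mul(Add(5, h), 1)) = Mul(-5, Add(5, h)) = Add(-25, Mul(-5, h)))
d = Rational(-1, 52) (d = Pow(Add(Add(-25, Mul(-5, 5)), -2), -1) = Pow(Add(Add(-25, -25), -2), -1) = Pow(Add(-50, -2), -1) = Pow(-52, -1) = Rational(-1, 52) ≈ -0.019231)
Function('u')(X, V) = Rational(-1, 52) (Function('u')(X, V) = Add(-3, Add(Rational(-1, 52), Mul(-1, -3))) = Add(-3, Add(Rational(-1, 52), 3)) = Add(-3, Rational(155, 52)) = Rational(-1, 52))
Function('H')(N) = Pow(Add(2, N), -1)
Pow(Add(Function('H')(Function('u')(-4, -4)), 677), -1) = Pow(Add(Pow(Add(2, Rational(-1, 52)), -1), 677), -1) = Pow(Add(Pow(Rational(103, 52), -1), 677), -1) = Pow(Add(Rational(52, 103), 677), -1) = Pow(Rational(69783, 103), -1) = Rational(103, 69783)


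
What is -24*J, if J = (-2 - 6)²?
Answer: -1536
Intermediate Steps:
J = 64 (J = (-8)² = 64)
-24*J = -24*64 = -1536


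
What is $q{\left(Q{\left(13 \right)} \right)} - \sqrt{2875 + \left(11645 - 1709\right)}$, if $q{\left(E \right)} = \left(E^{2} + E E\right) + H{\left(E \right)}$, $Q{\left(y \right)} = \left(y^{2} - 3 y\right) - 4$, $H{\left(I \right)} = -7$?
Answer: $31745 - \sqrt{12811} \approx 31632.0$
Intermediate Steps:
$Q{\left(y \right)} = -4 + y^{2} - 3 y$
$q{\left(E \right)} = -7 + 2 E^{2}$ ($q{\left(E \right)} = \left(E^{2} + E E\right) - 7 = \left(E^{2} + E^{2}\right) - 7 = 2 E^{2} - 7 = -7 + 2 E^{2}$)
$q{\left(Q{\left(13 \right)} \right)} - \sqrt{2875 + \left(11645 - 1709\right)} = \left(-7 + 2 \left(-4 + 13^{2} - 39\right)^{2}\right) - \sqrt{2875 + \left(11645 - 1709\right)} = \left(-7 + 2 \left(-4 + 169 - 39\right)^{2}\right) - \sqrt{2875 + \left(11645 - 1709\right)} = \left(-7 + 2 \cdot 126^{2}\right) - \sqrt{2875 + 9936} = \left(-7 + 2 \cdot 15876\right) - \sqrt{12811} = \left(-7 + 31752\right) - \sqrt{12811} = 31745 - \sqrt{12811}$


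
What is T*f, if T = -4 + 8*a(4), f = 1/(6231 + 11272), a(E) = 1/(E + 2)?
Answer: -8/52509 ≈ -0.00015235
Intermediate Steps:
a(E) = 1/(2 + E)
f = 1/17503 ≈ 5.7133e-5
T = -8/3 (T = -4 + 8/(2 + 4) = -4 + 8/6 = -4 + 8*(⅙) = -4 + 4/3 = -8/3 ≈ -2.6667)
T*f = -8/3*1/17503 = -8/52509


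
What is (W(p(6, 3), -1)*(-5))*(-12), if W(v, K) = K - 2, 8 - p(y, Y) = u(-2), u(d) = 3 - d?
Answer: -180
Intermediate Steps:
p(y, Y) = 3 (p(y, Y) = 8 - (3 - 1*(-2)) = 8 - (3 + 2) = 8 - 1*5 = 8 - 5 = 3)
W(v, K) = -2 + K
(W(p(6, 3), -1)*(-5))*(-12) = ((-2 - 1)*(-5))*(-12) = -3*(-5)*(-12) = 15*(-12) = -180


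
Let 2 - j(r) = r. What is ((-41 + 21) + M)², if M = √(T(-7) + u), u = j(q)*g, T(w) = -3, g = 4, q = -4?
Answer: (20 - √21)² ≈ 237.70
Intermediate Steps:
j(r) = 2 - r
u = 24 (u = (2 - 1*(-4))*4 = (2 + 4)*4 = 6*4 = 24)
M = √21 (M = √(-3 + 24) = √21 ≈ 4.5826)
((-41 + 21) + M)² = ((-41 + 21) + √21)² = (-20 + √21)²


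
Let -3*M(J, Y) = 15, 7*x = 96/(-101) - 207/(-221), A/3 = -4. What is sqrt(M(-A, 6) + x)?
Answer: 2*I*sqrt(30528476342)/156247 ≈ 2.2365*I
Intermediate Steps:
A = -12 (A = 3*(-4) = -12)
x = -309/156247 (x = (96/(-101) - 207/(-221))/7 = (96*(-1/101) - 207*(-1/221))/7 = (-96/101 + 207/221)/7 = (1/7)*(-309/22321) = -309/156247 ≈ -0.0019776)
M(J, Y) = -5 (M(J, Y) = -1/3*15 = -5)
sqrt(M(-A, 6) + x) = sqrt(-5 - 309/156247) = sqrt(-781544/156247) = 2*I*sqrt(30528476342)/156247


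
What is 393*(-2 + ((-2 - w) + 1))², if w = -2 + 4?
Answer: 9825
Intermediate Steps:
w = 2
393*(-2 + ((-2 - w) + 1))² = 393*(-2 + ((-2 - 1*2) + 1))² = 393*(-2 + ((-2 - 2) + 1))² = 393*(-2 + (-4 + 1))² = 393*(-2 - 3)² = 393*(-5)² = 393*25 = 9825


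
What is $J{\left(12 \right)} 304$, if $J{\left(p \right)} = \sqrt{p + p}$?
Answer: $608 \sqrt{6} \approx 1489.3$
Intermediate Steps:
$J{\left(p \right)} = \sqrt{2} \sqrt{p}$ ($J{\left(p \right)} = \sqrt{2 p} = \sqrt{2} \sqrt{p}$)
$J{\left(12 \right)} 304 = \sqrt{2} \sqrt{12} \cdot 304 = \sqrt{2} \cdot 2 \sqrt{3} \cdot 304 = 2 \sqrt{6} \cdot 304 = 608 \sqrt{6}$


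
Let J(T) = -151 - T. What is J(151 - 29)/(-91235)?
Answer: 273/91235 ≈ 0.0029923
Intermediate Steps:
J(151 - 29)/(-91235) = (-151 - (151 - 29))/(-91235) = (-151 - 1*122)*(-1/91235) = (-151 - 122)*(-1/91235) = -273*(-1/91235) = 273/91235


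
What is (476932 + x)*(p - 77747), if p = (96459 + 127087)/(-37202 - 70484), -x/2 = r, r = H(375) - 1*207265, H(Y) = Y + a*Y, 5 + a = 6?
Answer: -161982505756836/2341 ≈ -6.9194e+10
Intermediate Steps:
a = 1 (a = -5 + 6 = 1)
H(Y) = 2*Y (H(Y) = Y + 1*Y = Y + Y = 2*Y)
r = -206515 (r = 2*375 - 1*207265 = 750 - 207265 = -206515)
x = 413030 (x = -2*(-206515) = 413030)
p = -111773/53843 (p = 223546/(-107686) = 223546*(-1/107686) = -111773/53843 ≈ -2.0759)
(476932 + x)*(p - 77747) = (476932 + 413030)*(-111773/53843 - 77747) = 889962*(-4186243494/53843) = -161982505756836/2341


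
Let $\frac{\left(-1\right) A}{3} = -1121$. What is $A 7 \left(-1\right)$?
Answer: $-23541$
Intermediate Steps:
$A = 3363$ ($A = \left(-3\right) \left(-1121\right) = 3363$)
$A 7 \left(-1\right) = 3363 \cdot 7 \left(-1\right) = 3363 \left(-7\right) = -23541$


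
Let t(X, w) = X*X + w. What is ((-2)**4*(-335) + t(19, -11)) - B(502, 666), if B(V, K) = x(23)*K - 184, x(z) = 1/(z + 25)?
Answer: -38719/8 ≈ -4839.9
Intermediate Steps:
t(X, w) = w + X**2 (t(X, w) = X**2 + w = w + X**2)
x(z) = 1/(25 + z)
B(V, K) = -184 + K/48 (B(V, K) = K/(25 + 23) - 184 = K/48 - 184 = -184 + K/48)
((-2)**4*(-335) + t(19, -11)) - B(502, 666) = ((-2)**4*(-335) + (-11 + 19**2)) - (-184 + (1/48)*666) = (16*(-335) + (-11 + 361)) - (-184 + 111/8) = (-5360 + 350) - 1*(-1361/8) = -5010 + 1361/8 = -38719/8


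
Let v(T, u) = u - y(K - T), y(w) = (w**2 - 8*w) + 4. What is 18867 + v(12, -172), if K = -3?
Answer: 18346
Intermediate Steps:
y(w) = 4 + w**2 - 8*w
v(T, u) = -28 + u - (-3 - T)**2 - 8*T (v(T, u) = u - (4 + (-3 - T)**2 - 8*(-3 - T)) = u - (4 + (-3 - T)**2 + (24 + 8*T)) = u - (28 + (-3 - T)**2 + 8*T) = u + (-28 - (-3 - T)**2 - 8*T) = -28 + u - (-3 - T)**2 - 8*T)
18867 + v(12, -172) = 18867 + (-37 - 172 - 1*12**2 - 14*12) = 18867 + (-37 - 172 - 1*144 - 168) = 18867 + (-37 - 172 - 144 - 168) = 18867 - 521 = 18346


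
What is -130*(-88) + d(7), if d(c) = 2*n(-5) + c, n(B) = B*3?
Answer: 11417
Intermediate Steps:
n(B) = 3*B
d(c) = -30 + c (d(c) = 2*(3*(-5)) + c = 2*(-15) + c = -30 + c)
-130*(-88) + d(7) = -130*(-88) + (-30 + 7) = 11440 - 23 = 11417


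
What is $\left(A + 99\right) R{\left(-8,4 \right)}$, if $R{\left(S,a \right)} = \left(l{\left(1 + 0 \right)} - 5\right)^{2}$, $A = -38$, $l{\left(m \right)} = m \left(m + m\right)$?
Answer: $549$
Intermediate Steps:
$l{\left(m \right)} = 2 m^{2}$ ($l{\left(m \right)} = m 2 m = 2 m^{2}$)
$R{\left(S,a \right)} = 9$ ($R{\left(S,a \right)} = \left(2 \left(1 + 0\right)^{2} - 5\right)^{2} = \left(2 \cdot 1^{2} - 5\right)^{2} = \left(2 \cdot 1 - 5\right)^{2} = \left(2 - 5\right)^{2} = \left(-3\right)^{2} = 9$)
$\left(A + 99\right) R{\left(-8,4 \right)} = \left(-38 + 99\right) 9 = 61 \cdot 9 = 549$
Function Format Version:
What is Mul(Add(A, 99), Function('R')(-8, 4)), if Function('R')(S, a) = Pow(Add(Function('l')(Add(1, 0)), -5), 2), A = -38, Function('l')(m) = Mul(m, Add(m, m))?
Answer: 549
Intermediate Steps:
Function('l')(m) = Mul(2, Pow(m, 2)) (Function('l')(m) = Mul(m, Mul(2, m)) = Mul(2, Pow(m, 2)))
Function('R')(S, a) = 9 (Function('R')(S, a) = Pow(Add(Mul(2, Pow(Add(1, 0), 2)), -5), 2) = Pow(Add(Mul(2, Pow(1, 2)), -5), 2) = Pow(Add(Mul(2, 1), -5), 2) = Pow(Add(2, -5), 2) = Pow(-3, 2) = 9)
Mul(Add(A, 99), Function('R')(-8, 4)) = Mul(Add(-38, 99), 9) = Mul(61, 9) = 549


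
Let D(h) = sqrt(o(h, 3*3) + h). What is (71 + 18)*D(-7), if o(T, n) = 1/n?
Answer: 89*I*sqrt(62)/3 ≈ 233.6*I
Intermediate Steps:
D(h) = sqrt(1/9 + h) (D(h) = sqrt(1/(3*3) + h) = sqrt(1/9 + h))
(71 + 18)*D(-7) = (71 + 18)*(sqrt(1 + 9*(-7))/3) = 89*(sqrt(1 - 63)/3) = 89*(sqrt(-62)/3) = 89*((I*sqrt(62))/3) = 89*(I*sqrt(62)/3) = 89*I*sqrt(62)/3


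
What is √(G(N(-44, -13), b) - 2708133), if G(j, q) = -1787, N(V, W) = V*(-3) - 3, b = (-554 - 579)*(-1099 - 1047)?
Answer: 4*I*√169370 ≈ 1646.2*I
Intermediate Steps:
b = 2431418 (b = -1133*(-2146) = 2431418)
N(V, W) = -3 - 3*V (N(V, W) = -3*V - 3 = -3 - 3*V)
√(G(N(-44, -13), b) - 2708133) = √(-1787 - 2708133) = √(-2709920) = 4*I*√169370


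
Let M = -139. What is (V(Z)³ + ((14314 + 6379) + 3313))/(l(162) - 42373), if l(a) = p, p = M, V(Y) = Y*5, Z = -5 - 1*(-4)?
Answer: -23881/42512 ≈ -0.56175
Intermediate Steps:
Z = -1 (Z = -5 + 4 = -1)
V(Y) = 5*Y
p = -139
l(a) = -139
(V(Z)³ + ((14314 + 6379) + 3313))/(l(162) - 42373) = ((5*(-1))³ + ((14314 + 6379) + 3313))/(-139 - 42373) = ((-5)³ + (20693 + 3313))/(-42512) = (-125 + 24006)*(-1/42512) = 23881*(-1/42512) = -23881/42512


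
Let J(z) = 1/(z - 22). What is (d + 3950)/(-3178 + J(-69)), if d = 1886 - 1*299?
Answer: -503867/289199 ≈ -1.7423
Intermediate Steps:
J(z) = 1/(-22 + z)
d = 1587 (d = 1886 - 299 = 1587)
(d + 3950)/(-3178 + J(-69)) = (1587 + 3950)/(-3178 + 1/(-22 - 69)) = 5537/(-3178 + 1/(-91)) = 5537/(-3178 - 1/91) = 5537/(-289199/91) = 5537*(-91/289199) = -503867/289199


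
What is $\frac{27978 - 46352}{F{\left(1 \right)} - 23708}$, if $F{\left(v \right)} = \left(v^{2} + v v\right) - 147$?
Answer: $\frac{18374}{23853} \approx 0.7703$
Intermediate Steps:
$F{\left(v \right)} = -147 + 2 v^{2}$ ($F{\left(v \right)} = \left(v^{2} + v^{2}\right) - 147 = 2 v^{2} - 147 = -147 + 2 v^{2}$)
$\frac{27978 - 46352}{F{\left(1 \right)} - 23708} = \frac{27978 - 46352}{\left(-147 + 2 \cdot 1^{2}\right) - 23708} = - \frac{18374}{\left(-147 + 2 \cdot 1\right) - 23708} = - \frac{18374}{\left(-147 + 2\right) - 23708} = - \frac{18374}{-145 - 23708} = - \frac{18374}{-23853} = \left(-18374\right) \left(- \frac{1}{23853}\right) = \frac{18374}{23853}$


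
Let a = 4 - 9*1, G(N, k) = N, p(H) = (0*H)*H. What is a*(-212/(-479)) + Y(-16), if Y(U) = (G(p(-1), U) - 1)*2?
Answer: -2018/479 ≈ -4.2129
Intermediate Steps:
p(H) = 0 (p(H) = 0*H = 0)
a = -5 (a = 4 - 9 = -5)
Y(U) = -2 (Y(U) = (0 - 1)*2 = -1*2 = -2)
a*(-212/(-479)) + Y(-16) = -(-1060)/(-479) - 2 = -(-1060)*(-1)/479 - 2 = -5*212/479 - 2 = -1060/479 - 2 = -2018/479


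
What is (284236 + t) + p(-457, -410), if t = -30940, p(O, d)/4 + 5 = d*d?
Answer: 925676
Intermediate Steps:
p(O, d) = -20 + 4*d**2 (p(O, d) = -20 + 4*(d*d) = -20 + 4*d**2)
(284236 + t) + p(-457, -410) = (284236 - 30940) + (-20 + 4*(-410)**2) = 253296 + (-20 + 4*168100) = 253296 + (-20 + 672400) = 253296 + 672380 = 925676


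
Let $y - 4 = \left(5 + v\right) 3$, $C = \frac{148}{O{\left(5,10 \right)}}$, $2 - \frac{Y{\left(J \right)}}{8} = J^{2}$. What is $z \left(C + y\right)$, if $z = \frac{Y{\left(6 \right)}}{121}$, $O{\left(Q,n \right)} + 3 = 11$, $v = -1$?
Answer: $- \frac{9384}{121} \approx -77.554$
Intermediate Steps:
$O{\left(Q,n \right)} = 8$ ($O{\left(Q,n \right)} = -3 + 11 = 8$)
$Y{\left(J \right)} = 16 - 8 J^{2}$
$C = \frac{37}{2}$ ($C = \frac{148}{8} = 148 \cdot \frac{1}{8} = \frac{37}{2} \approx 18.5$)
$y = 16$ ($y = 4 + \left(5 - 1\right) 3 = 4 + 4 \cdot 3 = 4 + 12 = 16$)
$z = - \frac{272}{121}$ ($z = \frac{16 - 8 \cdot 6^{2}}{121} = \left(16 - 288\right) \frac{1}{121} = \left(-272\right) \frac{1}{121} = - \frac{272}{121} \approx -2.2479$)
$z \left(C + y\right) = - \frac{272 \left(\frac{37}{2} + 16\right)}{121} = \left(- \frac{272}{121}\right) \frac{69}{2} = - \frac{9384}{121}$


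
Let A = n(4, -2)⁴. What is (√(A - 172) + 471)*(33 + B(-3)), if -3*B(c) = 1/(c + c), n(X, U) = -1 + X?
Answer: 93415/6 + 595*I*√91/18 ≈ 15569.0 + 315.33*I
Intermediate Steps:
A = 81 (A = (-1 + 4)⁴ = 3⁴ = 81)
B(c) = -1/(6*c) (B(c) = -1/(3*(c + c)) = -1/(2*c)/3 = -1/(6*c))
(√(A - 172) + 471)*(33 + B(-3)) = (√(81 - 172) + 471)*(33 - ⅙/(-3)) = (√(-91) + 471)*(33 - ⅙*(-⅓)) = (I*√91 + 471)*(33 + 1/18) = (471 + I*√91)*(595/18) = 93415/6 + 595*I*√91/18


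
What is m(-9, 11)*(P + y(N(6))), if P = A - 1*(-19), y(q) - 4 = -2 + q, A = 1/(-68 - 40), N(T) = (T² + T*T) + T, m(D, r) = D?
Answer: -10691/12 ≈ -890.92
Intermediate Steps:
N(T) = T + 2*T² (N(T) = (T² + T²) + T = 2*T² + T = T + 2*T²)
A = -1/108 (A = 1/(-108) = -1/108 ≈ -0.0092593)
y(q) = 2 + q (y(q) = 4 + (-2 + q) = 2 + q)
P = 2051/108 (P = -1/108 - 1*(-19) = -1/108 + 19 = 2051/108 ≈ 18.991)
m(-9, 11)*(P + y(N(6))) = -9*(2051/108 + (2 + 6*(1 + 2*6))) = -9*(2051/108 + (2 + 6*(1 + 12))) = -9*(2051/108 + (2 + 6*13)) = -9*(2051/108 + (2 + 78)) = -9*(2051/108 + 80) = -9*10691/108 = -10691/12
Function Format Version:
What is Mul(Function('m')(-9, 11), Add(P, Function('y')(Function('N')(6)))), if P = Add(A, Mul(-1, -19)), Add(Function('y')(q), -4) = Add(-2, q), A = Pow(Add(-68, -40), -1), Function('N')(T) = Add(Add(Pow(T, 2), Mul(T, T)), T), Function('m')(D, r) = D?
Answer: Rational(-10691, 12) ≈ -890.92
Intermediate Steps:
Function('N')(T) = Add(T, Mul(2, Pow(T, 2))) (Function('N')(T) = Add(Add(Pow(T, 2), Pow(T, 2)), T) = Add(Mul(2, Pow(T, 2)), T) = Add(T, Mul(2, Pow(T, 2))))
A = Rational(-1, 108) (A = Pow(-108, -1) = Rational(-1, 108) ≈ -0.0092593)
Function('y')(q) = Add(2, q) (Function('y')(q) = Add(4, Add(-2, q)) = Add(2, q))
P = Rational(2051, 108) (P = Add(Rational(-1, 108), Mul(-1, -19)) = Add(Rational(-1, 108), 19) = Rational(2051, 108) ≈ 18.991)
Mul(Function('m')(-9, 11), Add(P, Function('y')(Function('N')(6)))) = Mul(-9, Add(Rational(2051, 108), Add(2, Mul(6, Add(1, Mul(2, 6)))))) = Mul(-9, Add(Rational(2051, 108), Add(2, Mul(6, Add(1, 12))))) = Mul(-9, Add(Rational(2051, 108), Add(2, Mul(6, 13)))) = Mul(-9, Add(Rational(2051, 108), Add(2, 78))) = Mul(-9, Add(Rational(2051, 108), 80)) = Mul(-9, Rational(10691, 108)) = Rational(-10691, 12)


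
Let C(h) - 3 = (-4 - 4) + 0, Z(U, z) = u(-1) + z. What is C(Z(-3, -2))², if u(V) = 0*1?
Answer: 25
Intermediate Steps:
u(V) = 0
Z(U, z) = z (Z(U, z) = 0 + z = z)
C(h) = -5 (C(h) = 3 + ((-4 - 4) + 0) = 3 + (-8 + 0) = 3 - 8 = -5)
C(Z(-3, -2))² = (-5)² = 25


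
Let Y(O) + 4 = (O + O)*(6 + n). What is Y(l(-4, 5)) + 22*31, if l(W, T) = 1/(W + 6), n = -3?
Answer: 681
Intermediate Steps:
l(W, T) = 1/(6 + W)
Y(O) = -4 + 6*O (Y(O) = -4 + (O + O)*(6 - 3) = -4 + (2*O)*3 = -4 + 6*O)
Y(l(-4, 5)) + 22*31 = (-4 + 6/(6 - 4)) + 22*31 = (-4 + 6/2) + 682 = (-4 + 6*(1/2)) + 682 = (-4 + 3) + 682 = -1 + 682 = 681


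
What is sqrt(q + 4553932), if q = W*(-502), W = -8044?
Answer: 2*sqrt(2148005) ≈ 2931.2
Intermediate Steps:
q = 4038088 (q = -8044*(-502) = 4038088)
sqrt(q + 4553932) = sqrt(4038088 + 4553932) = sqrt(8592020) = 2*sqrt(2148005)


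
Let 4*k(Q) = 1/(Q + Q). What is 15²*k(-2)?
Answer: -225/16 ≈ -14.063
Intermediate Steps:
k(Q) = 1/(8*Q) (k(Q) = 1/(4*(Q + Q)) = 1/(4*((2*Q))) = (1/(2*Q))/4 = 1/(8*Q))
15²*k(-2) = 15²*((⅛)/(-2)) = 225*((⅛)*(-½)) = 225*(-1/16) = -225/16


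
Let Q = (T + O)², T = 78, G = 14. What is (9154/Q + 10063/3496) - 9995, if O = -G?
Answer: -8940708843/894976 ≈ -9989.9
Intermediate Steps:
O = -14 (O = -1*14 = -14)
Q = 4096 (Q = (78 - 14)² = 64² = 4096)
(9154/Q + 10063/3496) - 9995 = (9154/4096 + 10063/3496) - 9995 = (9154*(1/4096) + 10063*(1/3496)) - 9995 = (4577/2048 + 10063/3496) - 9995 = 4576277/894976 - 9995 = -8940708843/894976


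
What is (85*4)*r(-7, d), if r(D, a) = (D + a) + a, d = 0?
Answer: -2380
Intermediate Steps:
r(D, a) = D + 2*a
(85*4)*r(-7, d) = (85*4)*(-7 + 2*0) = 340*(-7 + 0) = 340*(-7) = -2380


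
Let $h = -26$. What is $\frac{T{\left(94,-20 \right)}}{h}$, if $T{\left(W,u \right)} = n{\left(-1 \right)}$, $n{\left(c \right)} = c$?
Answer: $\frac{1}{26} \approx 0.038462$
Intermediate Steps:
$T{\left(W,u \right)} = -1$
$\frac{T{\left(94,-20 \right)}}{h} = - \frac{1}{-26} = \left(-1\right) \left(- \frac{1}{26}\right) = \frac{1}{26}$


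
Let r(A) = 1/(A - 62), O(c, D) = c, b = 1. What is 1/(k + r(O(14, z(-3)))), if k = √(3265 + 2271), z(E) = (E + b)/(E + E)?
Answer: 48/12754943 + 9216*√346/12754943 ≈ 0.013444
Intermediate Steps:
z(E) = (1 + E)/(2*E) (z(E) = (E + 1)/(E + E) = (1 + E)/((2*E)) = (1 + E)*(1/(2*E)) = (1 + E)/(2*E))
k = 4*√346 (k = √5536 = 4*√346 ≈ 74.404)
r(A) = 1/(-62 + A)
1/(k + r(O(14, z(-3)))) = 1/(4*√346 + 1/(-62 + 14)) = 1/(4*√346 + 1/(-48)) = 1/(4*√346 - 1/48) = 1/(-1/48 + 4*√346)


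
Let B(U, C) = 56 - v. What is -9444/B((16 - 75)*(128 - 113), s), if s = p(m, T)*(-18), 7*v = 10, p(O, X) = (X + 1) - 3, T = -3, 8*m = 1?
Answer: -33054/191 ≈ -173.06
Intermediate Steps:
m = ⅛ (m = (⅛)*1 = ⅛ ≈ 0.12500)
p(O, X) = -2 + X (p(O, X) = (1 + X) - 3 = -2 + X)
v = 10/7 (v = (⅐)*10 = 10/7 ≈ 1.4286)
s = 90 (s = (-2 - 3)*(-18) = -5*(-18) = 90)
B(U, C) = 382/7 (B(U, C) = 56 - 1*10/7 = 56 - 10/7 = 382/7)
-9444/B((16 - 75)*(128 - 113), s) = -9444/382/7 = -9444*7/382 = -33054/191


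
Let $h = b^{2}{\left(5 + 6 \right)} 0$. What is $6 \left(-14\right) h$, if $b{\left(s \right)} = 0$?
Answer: $0$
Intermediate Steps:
$h = 0$ ($h = 0^{2} \cdot 0 = 0 \cdot 0 = 0$)
$6 \left(-14\right) h = 6 \left(-14\right) 0 = \left(-84\right) 0 = 0$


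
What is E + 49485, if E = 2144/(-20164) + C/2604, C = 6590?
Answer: 324804870493/6563382 ≈ 49487.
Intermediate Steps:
E = 15912223/6563382 (E = 2144/(-20164) + 6590/2604 = 2144*(-1/20164) + 6590*(1/2604) = -536/5041 + 3295/1302 = 15912223/6563382 ≈ 2.4244)
E + 49485 = 15912223/6563382 + 49485 = 324804870493/6563382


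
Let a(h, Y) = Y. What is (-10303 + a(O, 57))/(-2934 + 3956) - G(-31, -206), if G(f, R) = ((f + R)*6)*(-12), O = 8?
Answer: -8724827/511 ≈ -17074.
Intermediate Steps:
G(f, R) = -72*R - 72*f (G(f, R) = ((R + f)*6)*(-12) = (6*R + 6*f)*(-12) = -72*R - 72*f)
(-10303 + a(O, 57))/(-2934 + 3956) - G(-31, -206) = (-10303 + 57)/(-2934 + 3956) - (-72*(-206) - 72*(-31)) = -10246/1022 - (14832 + 2232) = -10246*1/1022 - 1*17064 = -5123/511 - 17064 = -8724827/511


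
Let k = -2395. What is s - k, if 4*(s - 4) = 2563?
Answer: 12159/4 ≈ 3039.8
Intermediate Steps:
s = 2579/4 (s = 4 + (¼)*2563 = 4 + 2563/4 = 2579/4 ≈ 644.75)
s - k = 2579/4 - 1*(-2395) = 2579/4 + 2395 = 12159/4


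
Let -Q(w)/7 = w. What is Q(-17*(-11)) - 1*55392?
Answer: -56701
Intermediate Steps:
Q(w) = -7*w
Q(-17*(-11)) - 1*55392 = -(-119)*(-11) - 1*55392 = -7*187 - 55392 = -1309 - 55392 = -56701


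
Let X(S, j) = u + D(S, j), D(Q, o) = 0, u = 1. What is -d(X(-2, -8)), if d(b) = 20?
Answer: -20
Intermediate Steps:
X(S, j) = 1 (X(S, j) = 1 + 0 = 1)
-d(X(-2, -8)) = -1*20 = -20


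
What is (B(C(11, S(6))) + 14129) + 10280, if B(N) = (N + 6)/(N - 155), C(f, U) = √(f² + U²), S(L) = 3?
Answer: 116650399/4779 - 161*√130/23895 ≈ 24409.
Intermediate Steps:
C(f, U) = √(U² + f²)
B(N) = (6 + N)/(-155 + N)
(B(C(11, S(6))) + 14129) + 10280 = ((6 + √(3² + 11²))/(-155 + √(3² + 11²)) + 14129) + 10280 = ((6 + √(9 + 121))/(-155 + √(9 + 121)) + 14129) + 10280 = ((6 + √130)/(-155 + √130) + 14129) + 10280 = (14129 + (6 + √130)/(-155 + √130)) + 10280 = 24409 + (6 + √130)/(-155 + √130)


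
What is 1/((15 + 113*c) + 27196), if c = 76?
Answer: 1/35799 ≈ 2.7934e-5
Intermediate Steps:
1/((15 + 113*c) + 27196) = 1/((15 + 113*76) + 27196) = 1/((15 + 8588) + 27196) = 1/(8603 + 27196) = 1/35799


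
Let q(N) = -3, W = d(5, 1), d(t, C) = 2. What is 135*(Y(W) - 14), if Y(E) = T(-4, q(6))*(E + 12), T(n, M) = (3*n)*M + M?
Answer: 60480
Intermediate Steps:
W = 2
T(n, M) = M + 3*M*n (T(n, M) = 3*M*n + M = M + 3*M*n)
Y(E) = 396 + 33*E (Y(E) = (-3*(1 + 3*(-4)))*(E + 12) = (-3*(1 - 12))*(12 + E) = (-3*(-11))*(12 + E) = 33*(12 + E) = 396 + 33*E)
135*(Y(W) - 14) = 135*((396 + 33*2) - 14) = 135*((396 + 66) - 14) = 135*(462 - 14) = 135*448 = 60480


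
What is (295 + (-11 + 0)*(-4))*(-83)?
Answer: -28137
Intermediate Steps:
(295 + (-11 + 0)*(-4))*(-83) = (295 - 11*(-4))*(-83) = (295 + 44)*(-83) = 339*(-83) = -28137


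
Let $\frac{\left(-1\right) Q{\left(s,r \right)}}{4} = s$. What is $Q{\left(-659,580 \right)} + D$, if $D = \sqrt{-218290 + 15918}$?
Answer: $2636 + 2 i \sqrt{50593} \approx 2636.0 + 449.86 i$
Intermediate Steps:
$Q{\left(s,r \right)} = - 4 s$
$D = 2 i \sqrt{50593}$ ($D = \sqrt{-202372} = 2 i \sqrt{50593} \approx 449.86 i$)
$Q{\left(-659,580 \right)} + D = \left(-4\right) \left(-659\right) + 2 i \sqrt{50593} = 2636 + 2 i \sqrt{50593}$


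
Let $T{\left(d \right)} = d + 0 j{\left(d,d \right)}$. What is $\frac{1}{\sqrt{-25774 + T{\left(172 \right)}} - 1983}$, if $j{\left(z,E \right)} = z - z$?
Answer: $- \frac{661}{1319297} - \frac{i \sqrt{25602}}{3957891} \approx -0.00050102 - 4.0427 \cdot 10^{-5} i$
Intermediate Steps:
$j{\left(z,E \right)} = 0$
$T{\left(d \right)} = d$ ($T{\left(d \right)} = d + 0 \cdot 0 = d + 0 = d$)
$\frac{1}{\sqrt{-25774 + T{\left(172 \right)}} - 1983} = \frac{1}{\sqrt{-25774 + 172} - 1983} = \frac{1}{\sqrt{-25602} - 1983} = \frac{1}{i \sqrt{25602} - 1983} = \frac{1}{-1983 + i \sqrt{25602}}$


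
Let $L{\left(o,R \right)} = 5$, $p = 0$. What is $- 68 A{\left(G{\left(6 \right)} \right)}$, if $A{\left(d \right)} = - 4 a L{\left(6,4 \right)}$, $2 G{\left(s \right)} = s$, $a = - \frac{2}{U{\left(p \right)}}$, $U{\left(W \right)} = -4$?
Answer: $680$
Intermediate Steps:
$a = \frac{1}{2}$ ($a = - \frac{2}{-4} = \left(-2\right) \left(- \frac{1}{4}\right) = \frac{1}{2} \approx 0.5$)
$G{\left(s \right)} = \frac{s}{2}$
$A{\left(d \right)} = -10$ ($A{\left(d \right)} = \left(-4\right) \frac{1}{2} \cdot 5 = \left(-2\right) 5 = -10$)
$- 68 A{\left(G{\left(6 \right)} \right)} = \left(-68\right) \left(-10\right) = 680$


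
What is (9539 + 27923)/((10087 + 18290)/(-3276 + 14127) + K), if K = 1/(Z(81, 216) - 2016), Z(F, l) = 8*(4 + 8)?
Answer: 260160103680/18157663 ≈ 14328.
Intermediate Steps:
Z(F, l) = 96 (Z(F, l) = 8*12 = 96)
K = -1/1920 (K = 1/(96 - 2016) = 1/(-1920) = -1/1920 ≈ -0.00052083)
(9539 + 27923)/((10087 + 18290)/(-3276 + 14127) + K) = (9539 + 27923)/((10087 + 18290)/(-3276 + 14127) - 1/1920) = 37462/(28377/10851 - 1/1920) = 37462/(28377*(1/10851) - 1/1920) = 37462/(9459/3617 - 1/1920) = 37462/(18157663/6944640) = 37462*(6944640/18157663) = 260160103680/18157663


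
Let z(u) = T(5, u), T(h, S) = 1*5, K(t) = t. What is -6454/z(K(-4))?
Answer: -6454/5 ≈ -1290.8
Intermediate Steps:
T(h, S) = 5
z(u) = 5
-6454/z(K(-4)) = -6454/5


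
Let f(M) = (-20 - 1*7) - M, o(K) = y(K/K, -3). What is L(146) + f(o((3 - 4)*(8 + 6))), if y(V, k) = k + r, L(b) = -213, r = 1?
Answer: -238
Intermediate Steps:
y(V, k) = 1 + k (y(V, k) = k + 1 = 1 + k)
o(K) = -2 (o(K) = 1 - 3 = -2)
f(M) = -27 - M (f(M) = (-20 - 7) - M = -27 - M)
L(146) + f(o((3 - 4)*(8 + 6))) = -213 + (-27 - 1*(-2)) = -213 + (-27 + 2) = -213 - 25 = -238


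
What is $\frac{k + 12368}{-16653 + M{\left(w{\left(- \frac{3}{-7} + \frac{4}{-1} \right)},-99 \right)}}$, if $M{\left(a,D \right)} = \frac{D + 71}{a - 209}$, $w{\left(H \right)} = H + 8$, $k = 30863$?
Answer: $- \frac{15476698}{5961725} \approx -2.596$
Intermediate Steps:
$w{\left(H \right)} = 8 + H$
$M{\left(a,D \right)} = \frac{71 + D}{-209 + a}$
$\frac{k + 12368}{-16653 + M{\left(w{\left(- \frac{3}{-7} + \frac{4}{-1} \right)},-99 \right)}} = \frac{30863 + 12368}{-16653 + \frac{71 - 99}{-209 + \left(8 + \left(- \frac{3}{-7} + \frac{4}{-1}\right)\right)}} = \frac{43231}{-16653 + \frac{1}{-209 + \left(8 + \left(\left(-3\right) \left(- \frac{1}{7}\right) + 4 \left(-1\right)\right)\right)} \left(-28\right)} = \frac{43231}{-16653 + \frac{1}{-209 + \left(8 + \left(\frac{3}{7} - 4\right)\right)} \left(-28\right)} = \frac{43231}{-16653 + \frac{1}{-209 + \left(8 - \frac{25}{7}\right)} \left(-28\right)} = \frac{43231}{-16653 + \frac{1}{-209 + \frac{31}{7}} \left(-28\right)} = \frac{43231}{-16653 + \frac{1}{- \frac{1432}{7}} \left(-28\right)} = \frac{43231}{-16653 - - \frac{49}{358}} = \frac{43231}{-16653 + \frac{49}{358}} = \frac{43231}{- \frac{5961725}{358}} = 43231 \left(- \frac{358}{5961725}\right) = - \frac{15476698}{5961725}$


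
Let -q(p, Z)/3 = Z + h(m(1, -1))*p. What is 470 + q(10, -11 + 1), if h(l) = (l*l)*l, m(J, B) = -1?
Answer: 530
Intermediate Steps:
h(l) = l³ (h(l) = l²*l = l³)
q(p, Z) = -3*Z + 3*p (q(p, Z) = -3*(Z + (-1)³*p) = -3*(Z - p) = -3*Z + 3*p)
470 + q(10, -11 + 1) = 470 + (-3*(-11 + 1) + 3*10) = 470 + (-3*(-10) + 30) = 470 + (30 + 30) = 470 + 60 = 530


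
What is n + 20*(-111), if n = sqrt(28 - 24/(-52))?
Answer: -2220 + sqrt(4810)/13 ≈ -2214.7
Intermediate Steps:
n = sqrt(4810)/13 (n = sqrt(28 - 24*(-1/52)) = sqrt(28 + 6/13) = sqrt(370/13) = sqrt(4810)/13 ≈ 5.3349)
n + 20*(-111) = sqrt(4810)/13 + 20*(-111) = sqrt(4810)/13 - 2220 = -2220 + sqrt(4810)/13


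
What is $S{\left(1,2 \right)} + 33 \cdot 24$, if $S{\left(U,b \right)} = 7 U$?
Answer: $799$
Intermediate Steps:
$S{\left(1,2 \right)} + 33 \cdot 24 = 7 \cdot 1 + 33 \cdot 24 = 7 + 792 = 799$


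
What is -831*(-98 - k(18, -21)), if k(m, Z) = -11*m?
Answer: -83100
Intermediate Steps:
-831*(-98 - k(18, -21)) = -831*(-98 - (-11)*18) = -831*(-98 - 1*(-198)) = -831*(-98 + 198) = -831*100 = -83100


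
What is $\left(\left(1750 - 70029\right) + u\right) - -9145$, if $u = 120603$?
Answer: $61469$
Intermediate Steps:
$\left(\left(1750 - 70029\right) + u\right) - -9145 = \left(\left(1750 - 70029\right) + 120603\right) - -9145 = \left(-68279 + 120603\right) + 9145 = 52324 + 9145 = 61469$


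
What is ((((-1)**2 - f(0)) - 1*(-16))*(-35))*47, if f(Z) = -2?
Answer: -31255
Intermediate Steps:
((((-1)**2 - f(0)) - 1*(-16))*(-35))*47 = ((((-1)**2 - 1*(-2)) - 1*(-16))*(-35))*47 = (((1 + 2) + 16)*(-35))*47 = ((3 + 16)*(-35))*47 = (19*(-35))*47 = -665*47 = -31255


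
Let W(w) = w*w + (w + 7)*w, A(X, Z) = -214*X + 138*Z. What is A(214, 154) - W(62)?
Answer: -32666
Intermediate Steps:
W(w) = w**2 + w*(7 + w) (W(w) = w**2 + (7 + w)*w = w**2 + w*(7 + w))
A(214, 154) - W(62) = (-214*214 + 138*154) - 62*(7 + 2*62) = (-45796 + 21252) - 62*(7 + 124) = -24544 - 62*131 = -24544 - 1*8122 = -24544 - 8122 = -32666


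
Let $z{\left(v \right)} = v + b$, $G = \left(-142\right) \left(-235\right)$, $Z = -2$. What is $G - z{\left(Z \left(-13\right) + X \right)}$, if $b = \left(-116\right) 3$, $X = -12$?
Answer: $33704$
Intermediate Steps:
$b = -348$
$G = 33370$
$z{\left(v \right)} = -348 + v$ ($z{\left(v \right)} = v - 348 = -348 + v$)
$G - z{\left(Z \left(-13\right) + X \right)} = 33370 - \left(-348 - -14\right) = 33370 - \left(-348 + \left(26 - 12\right)\right) = 33370 - \left(-348 + 14\right) = 33370 - -334 = 33370 + 334 = 33704$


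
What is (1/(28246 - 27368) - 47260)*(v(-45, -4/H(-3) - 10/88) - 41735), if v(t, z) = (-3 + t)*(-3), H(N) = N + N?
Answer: 1725788557889/878 ≈ 1.9656e+9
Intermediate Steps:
H(N) = 2*N
v(t, z) = 9 - 3*t
(1/(28246 - 27368) - 47260)*(v(-45, -4/H(-3) - 10/88) - 41735) = (1/(28246 - 27368) - 47260)*((9 - 3*(-45)) - 41735) = (1/878 - 47260)*((9 + 135) - 41735) = (1/878 - 47260)*(144 - 41735) = -41494279/878*(-41591) = 1725788557889/878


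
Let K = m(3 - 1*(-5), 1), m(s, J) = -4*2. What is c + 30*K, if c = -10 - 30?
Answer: -280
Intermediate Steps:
m(s, J) = -8
K = -8
c = -40
c + 30*K = -40 + 30*(-8) = -40 - 240 = -280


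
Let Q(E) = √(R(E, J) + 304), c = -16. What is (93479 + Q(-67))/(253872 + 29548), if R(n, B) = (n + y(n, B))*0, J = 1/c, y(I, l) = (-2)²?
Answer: 93479/283420 + √19/70855 ≈ 0.32989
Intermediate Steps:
y(I, l) = 4
J = -1/16 (J = 1/(-16) = -1/16 ≈ -0.062500)
R(n, B) = 0 (R(n, B) = (n + 4)*0 = (4 + n)*0 = 0)
Q(E) = 4*√19 (Q(E) = √(0 + 304) = √304 = 4*√19)
(93479 + Q(-67))/(253872 + 29548) = (93479 + 4*√19)/(253872 + 29548) = (93479 + 4*√19)/283420 = (93479 + 4*√19)*(1/283420) = 93479/283420 + √19/70855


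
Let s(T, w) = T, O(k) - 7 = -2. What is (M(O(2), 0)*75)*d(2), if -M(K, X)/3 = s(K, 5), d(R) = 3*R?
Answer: -6750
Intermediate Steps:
O(k) = 5 (O(k) = 7 - 2 = 5)
M(K, X) = -3*K
(M(O(2), 0)*75)*d(2) = (-3*5*75)*(3*2) = -15*75*6 = -1125*6 = -6750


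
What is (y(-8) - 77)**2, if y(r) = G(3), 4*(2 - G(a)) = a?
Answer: 91809/16 ≈ 5738.1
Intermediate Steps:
G(a) = 2 - a/4
y(r) = 5/4 (y(r) = 2 - 1/4*3 = 2 - 3/4 = 5/4)
(y(-8) - 77)**2 = (5/4 - 77)**2 = (-303/4)**2 = 91809/16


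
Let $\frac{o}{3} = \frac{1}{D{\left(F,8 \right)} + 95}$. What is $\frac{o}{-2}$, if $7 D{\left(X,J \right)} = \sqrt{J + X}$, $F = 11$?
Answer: $- \frac{245}{15516} + \frac{7 \sqrt{19}}{294804} \approx -0.015687$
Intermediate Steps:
$D{\left(X,J \right)} = \frac{\sqrt{J + X}}{7}$
$o = \frac{3}{95 + \frac{\sqrt{19}}{7}}$ ($o = \frac{3}{\frac{\sqrt{8 + 11}}{7} + 95} = \frac{3}{\frac{\sqrt{19}}{7} + 95} = \frac{3}{95 + \frac{\sqrt{19}}{7}} \approx 0.031373$)
$\frac{o}{-2} = \frac{\frac{245}{7758} - \frac{7 \sqrt{19}}{147402}}{-2} = - \frac{\frac{245}{7758} - \frac{7 \sqrt{19}}{147402}}{2} = - \frac{245}{15516} + \frac{7 \sqrt{19}}{294804}$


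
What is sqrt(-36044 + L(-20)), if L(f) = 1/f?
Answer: I*sqrt(3604405)/10 ≈ 189.85*I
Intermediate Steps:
sqrt(-36044 + L(-20)) = sqrt(-36044 + 1/(-20)) = sqrt(-36044 - 1/20) = sqrt(-720881/20) = I*sqrt(3604405)/10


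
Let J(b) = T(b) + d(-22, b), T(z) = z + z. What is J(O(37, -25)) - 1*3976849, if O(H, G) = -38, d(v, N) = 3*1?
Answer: -3976922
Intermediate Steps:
T(z) = 2*z
d(v, N) = 3
J(b) = 3 + 2*b (J(b) = 2*b + 3 = 3 + 2*b)
J(O(37, -25)) - 1*3976849 = (3 + 2*(-38)) - 1*3976849 = (3 - 76) - 3976849 = -73 - 3976849 = -3976922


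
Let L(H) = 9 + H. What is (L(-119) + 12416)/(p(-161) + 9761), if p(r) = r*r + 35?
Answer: 12306/35717 ≈ 0.34454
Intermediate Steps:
p(r) = 35 + r² (p(r) = r² + 35 = 35 + r²)
(L(-119) + 12416)/(p(-161) + 9761) = ((9 - 119) + 12416)/((35 + (-161)²) + 9761) = (-110 + 12416)/((35 + 25921) + 9761) = 12306/(25956 + 9761) = 12306/35717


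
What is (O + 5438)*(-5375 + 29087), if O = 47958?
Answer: 1266125952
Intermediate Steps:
(O + 5438)*(-5375 + 29087) = (47958 + 5438)*(-5375 + 29087) = 53396*23712 = 1266125952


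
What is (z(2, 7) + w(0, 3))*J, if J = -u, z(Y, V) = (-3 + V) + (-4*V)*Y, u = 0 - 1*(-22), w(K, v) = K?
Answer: 1144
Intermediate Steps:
u = 22 (u = 0 + 22 = 22)
z(Y, V) = -3 + V - 4*V*Y (z(Y, V) = (-3 + V) - 4*V*Y = -3 + V - 4*V*Y)
J = -22 (J = -1*22 = -22)
(z(2, 7) + w(0, 3))*J = ((-3 + 7 - 4*7*2) + 0)*(-22) = ((-3 + 7 - 56) + 0)*(-22) = (-52 + 0)*(-22) = -52*(-22) = 1144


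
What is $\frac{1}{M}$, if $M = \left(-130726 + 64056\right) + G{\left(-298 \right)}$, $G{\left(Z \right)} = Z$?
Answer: $- \frac{1}{66968} \approx -1.4933 \cdot 10^{-5}$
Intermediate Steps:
$M = -66968$ ($M = \left(-130726 + 64056\right) - 298 = -66670 - 298 = -66968$)
$\frac{1}{M} = \frac{1}{-66968} = - \frac{1}{66968}$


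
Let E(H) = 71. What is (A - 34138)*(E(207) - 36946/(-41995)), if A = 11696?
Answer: -67743219222/41995 ≈ -1.6131e+6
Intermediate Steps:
(A - 34138)*(E(207) - 36946/(-41995)) = (11696 - 34138)*(71 - 36946/(-41995)) = -22442*(71 - 36946*(-1/41995)) = -22442*(71 + 36946/41995) = -22442*3018591/41995 = -67743219222/41995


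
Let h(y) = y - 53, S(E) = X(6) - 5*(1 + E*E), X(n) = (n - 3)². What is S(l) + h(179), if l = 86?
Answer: -36850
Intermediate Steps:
X(n) = (-3 + n)²
S(E) = 4 - 5*E² (S(E) = (-3 + 6)² - 5*(1 + E*E) = 3² - 5*(1 + E²) = 9 + (-5 - 5*E²) = 4 - 5*E²)
h(y) = -53 + y
S(l) + h(179) = (4 - 5*86²) + (-53 + 179) = (4 - 5*7396) + 126 = (4 - 36980) + 126 = -36976 + 126 = -36850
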